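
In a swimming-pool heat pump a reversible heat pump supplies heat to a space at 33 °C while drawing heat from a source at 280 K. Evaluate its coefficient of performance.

COP_HP ≈ 11.7

T_H = 33 °C → 33 + 273.15 = 306.15 K.
The Carnot heat-pump COP is COP_HP = T_H/(T_H − T_C) = 306.15/(306.15 − 280.00) = 11.7.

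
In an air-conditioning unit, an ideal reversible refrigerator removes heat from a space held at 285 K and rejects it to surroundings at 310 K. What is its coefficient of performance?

For a reversible refrigerator, COP_R = T_C/(T_H − T_C) = 285.00/(310.00 − 285.00) = 11.4.

COP_R ≈ 11.4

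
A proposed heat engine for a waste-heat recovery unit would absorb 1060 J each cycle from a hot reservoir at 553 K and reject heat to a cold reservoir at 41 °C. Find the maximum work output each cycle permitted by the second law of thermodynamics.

T_C = 41 °C → 41 + 273.15 = 314.15 K.
The upper bound on efficiency is η_max = 1 − T_C/T_H = 1 − 314.15/553.00 = 0.4319.
W_max = η_max · Q_H = 0.4319 × 1060 = 458 J.

W_max ≈ 458 J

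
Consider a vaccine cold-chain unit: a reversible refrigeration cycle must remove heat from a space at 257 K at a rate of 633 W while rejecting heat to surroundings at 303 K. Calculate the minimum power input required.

COP_R = T_C/(T_H − T_C) = 257.00/46.00 = 5.5870.
W = Q_C/COP_R = 633/5.5870 = 113.3 W.

Ẇ_in ≈ 113.3 W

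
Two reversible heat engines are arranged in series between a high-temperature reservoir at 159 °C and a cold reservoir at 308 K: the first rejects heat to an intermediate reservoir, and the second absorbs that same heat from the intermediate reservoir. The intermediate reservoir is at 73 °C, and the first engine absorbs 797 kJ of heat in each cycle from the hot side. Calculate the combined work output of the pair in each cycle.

W_total ≈ 229 kJ

T_H = 159 °C → 159 + 273.15 = 432.15 K.
Two reversible stages in series are equivalent to a single Carnot engine between T_H and T_C, so η_total = 1 − T_C/T_H = 1 − 308.00/432.15 = 0.2873.
W_total = η_total · Q_H = 0.2873 × 797 = 229 kJ.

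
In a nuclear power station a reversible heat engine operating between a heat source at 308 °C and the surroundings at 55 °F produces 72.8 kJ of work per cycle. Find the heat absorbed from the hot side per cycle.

T_H = 308 °C → 308 + 273.15 = 581.15 K.
T_C = 55 °F → (55 − 32) × 5/9 = 12.78 °C = 285.93 K.
η_rev = 1 − T_C/T_H = 1 − 285.93/581.15 = 0.5080.
Q_H = W/η = 72.8/0.5080 = 143 kJ.

Q_H ≈ 143 kJ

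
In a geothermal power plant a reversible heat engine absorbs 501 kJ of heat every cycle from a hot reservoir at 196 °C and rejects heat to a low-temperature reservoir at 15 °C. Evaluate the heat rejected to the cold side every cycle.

T_H = 196 °C → 196 + 273.15 = 469.15 K.
T_C = 15 °C → 15 + 273.15 = 288.15 K.
Carnot efficiency: η = 1 − T_C/T_H = 1 − 288.15/469.15 = 0.3858.
For a reversible cycle Q_C/Q_H = T_C/T_H, so Q_C = 501 × 288.15/469.15 = 308 kJ.

Q_C ≈ 308 kJ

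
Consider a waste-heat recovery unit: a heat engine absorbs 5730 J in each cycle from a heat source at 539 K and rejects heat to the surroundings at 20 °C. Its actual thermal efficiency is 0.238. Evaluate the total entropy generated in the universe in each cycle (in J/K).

T_C = 20 °C → 20 + 273.15 = 293.15 K.
W = η·Q_H = 0.238 × 5730 = 1364 J, so Q_C = Q_H − W = 4366 J.
Entropy balance on the reservoirs: −Q_H/T_H = -10.63 J/K, +Q_C/T_C = 14.89 J/K.
ΔS_univ = −Q_H/T_H + Q_C/T_C = 4.26 J/K (> 0, since η = 0.238 < η_Carnot = 0.456).

ΔS_univ ≈ 4.26 J/K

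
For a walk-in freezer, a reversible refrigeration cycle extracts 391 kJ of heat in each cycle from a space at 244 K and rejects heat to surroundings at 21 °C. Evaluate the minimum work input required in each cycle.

W_in ≈ 80.36 kJ

T_H = 21 °C → 21 + 273.15 = 294.15 K.
COP_R = T_C/(T_H − T_C) = 244.00/50.15 = 4.8654.
W = Q_C/COP_R = 391/4.8654 = 80.36 kJ.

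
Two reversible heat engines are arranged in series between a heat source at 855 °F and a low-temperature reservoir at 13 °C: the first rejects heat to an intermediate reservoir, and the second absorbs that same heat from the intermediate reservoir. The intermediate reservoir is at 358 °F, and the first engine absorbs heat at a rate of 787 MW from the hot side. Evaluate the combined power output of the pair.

T_H = 855 °F → (855 − 32) × 5/9 = 457.22 °C = 730.37 K.
T_C = 13 °C → 13 + 273.15 = 286.15 K.
Two reversible stages in series are equivalent to a single Carnot engine between T_H and T_C, so η_total = 1 − T_C/T_H = 1 − 286.15/730.37 = 0.6082.
W_total = η_total · Q_H = 0.6082 × 787 = 479 MW.

Ẇ_total ≈ 479 MW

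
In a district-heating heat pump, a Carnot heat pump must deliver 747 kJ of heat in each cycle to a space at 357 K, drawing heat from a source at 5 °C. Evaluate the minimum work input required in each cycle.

W_in ≈ 165 kJ

T_C = 5 °C → 5 + 273.15 = 278.15 K.
Reversible heating COP: COP_HP = T_H/(T_H − T_C) = 357.00/78.85 = 4.5276.
W = Q_H/COP_HP = 747/4.5276 = 165 kJ.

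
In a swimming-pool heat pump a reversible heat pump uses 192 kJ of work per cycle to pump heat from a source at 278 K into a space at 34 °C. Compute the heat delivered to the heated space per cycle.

T_H = 34 °C → 34 + 273.15 = 307.15 K.
For a reversible heat pump, COP_HP = T_H/(T_H − T_C) = 307.15/29.15 = 10.5369.
Q_H = COP_HP · W = 10.5369 × 192 = 2020 kJ.

Q_H ≈ 2020 kJ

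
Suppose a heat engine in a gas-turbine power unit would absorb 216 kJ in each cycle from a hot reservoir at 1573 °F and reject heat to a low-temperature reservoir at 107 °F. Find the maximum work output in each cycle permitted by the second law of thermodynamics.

W_max ≈ 156 kJ

T_H = 1573 °F → (1573 − 32) × 5/9 = 856.11 °C = 1129.26 K.
T_C = 107 °F → (107 − 32) × 5/9 = 41.67 °C = 314.82 K.
The second-law ceiling is the Carnot efficiency, η_max = 1 − T_C/T_H = 1 − 314.82/1129.26 = 0.7212.
W_max = η_max · Q_H = 0.7212 × 216 = 156 kJ.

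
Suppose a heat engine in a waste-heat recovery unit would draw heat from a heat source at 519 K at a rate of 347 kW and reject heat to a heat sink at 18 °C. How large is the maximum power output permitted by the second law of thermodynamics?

T_C = 18 °C → 18 + 273.15 = 291.15 K.
The upper bound on efficiency is η_max = 1 − T_C/T_H = 1 − 291.15/519.00 = 0.4390.
W_max = η_max · Q_H = 0.4390 × 347 = 152.3 kW.

Ẇ_max ≈ 152.3 kW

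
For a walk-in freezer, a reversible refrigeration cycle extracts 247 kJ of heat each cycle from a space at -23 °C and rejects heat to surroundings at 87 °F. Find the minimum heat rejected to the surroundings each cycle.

T_H = 87 °F → (87 − 32) × 5/9 = 30.56 °C = 303.71 K.
T_C = -23 °C → -23 + 273.15 = 250.15 K.
For a reversible cycle Q_H/Q_C = T_H/T_C, so Q_H = Q_C·T_H/T_C = 247 × 303.71/250.15 = 299.9 kJ.

Q_H ≈ 299.9 kJ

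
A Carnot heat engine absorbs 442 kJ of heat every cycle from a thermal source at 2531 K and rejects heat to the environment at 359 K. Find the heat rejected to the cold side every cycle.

Q_C ≈ 62.69 kJ

Carnot efficiency: η = 1 − T_C/T_H = 1 − 359.00/2531.00 = 0.8582.
For a reversible cycle Q_C/Q_H = T_C/T_H, so Q_C = 442 × 359.00/2531.00 = 62.69 kJ.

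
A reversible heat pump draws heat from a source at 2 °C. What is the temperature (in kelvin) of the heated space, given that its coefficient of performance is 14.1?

T_C = 2 °C → 2 + 273.15 = 275.15 K.
COP_HP = T_H/(T_H − T_C) ⇒ T_H = T_C·COP_HP/(COP_HP − 1) = 275.15 × 14.1/(14.1 − 1) = 296 K.

T_H ≈ 296 K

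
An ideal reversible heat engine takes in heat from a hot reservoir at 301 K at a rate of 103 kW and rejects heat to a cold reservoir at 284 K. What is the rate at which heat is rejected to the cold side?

Q̇_C ≈ 97.2 kW

The Carnot efficiency is η = 1 − T_C/T_H = 1 − 284.00/301.00 = 0.0565.
For a reversible cycle Q_C/Q_H = T_C/T_H, so Q_C = 103 × 284.00/301.00 = 97.2 kW.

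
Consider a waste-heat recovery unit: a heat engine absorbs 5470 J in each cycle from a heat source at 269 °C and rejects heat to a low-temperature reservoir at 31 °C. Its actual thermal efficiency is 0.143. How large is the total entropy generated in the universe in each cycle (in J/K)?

T_H = 269 °C → 269 + 273.15 = 542.15 K.
T_C = 31 °C → 31 + 273.15 = 304.15 K.
W = η·Q_H = 0.143 × 5470 = 782.2 J, so Q_C = Q_H − W = 4688 J.
Reservoir entropy changes: ΔS_H = −Q_H/T_H = −5470/542.15 = -10.09 J/K and ΔS_C = +Q_C/T_C = 4688/304.15 = 15.41 J/K.
ΔS_univ = −Q_H/T_H + Q_C/T_C = 5.323 J/K (> 0, since η = 0.143 < η_Carnot = 0.439).

ΔS_univ ≈ 5.323 J/K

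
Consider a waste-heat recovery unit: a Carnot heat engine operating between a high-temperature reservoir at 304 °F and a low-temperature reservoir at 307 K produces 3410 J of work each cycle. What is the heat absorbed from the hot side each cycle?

T_H = 304 °F → (304 − 32) × 5/9 = 151.11 °C = 424.26 K.
For a reversible engine, η = 1 − T_C/T_H = 1 − 307.00/424.26 = 0.2764.
Q_H = W/η = 3410/0.2764 = 12300 J.

Q_H ≈ 12300 J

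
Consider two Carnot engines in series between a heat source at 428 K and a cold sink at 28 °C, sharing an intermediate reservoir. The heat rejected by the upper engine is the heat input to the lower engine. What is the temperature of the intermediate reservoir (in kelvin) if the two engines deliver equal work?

T_C = 28 °C → 28 + 273.15 = 301.15 K.
For reversible stages Q_m = Q_H·(T_m/T_H). Setting W₁ = Q_H(1 − T_m/T_H) equal to W₂ = Q_m(1 − T_C/T_m) = Q_H·(T_m − T_C)/T_H gives T_H − T_m = T_m − T_C, so T_m = (T_H + T_C)/2 = (428.00 + 301.15)/2 = 365 K.

T_m ≈ 365 K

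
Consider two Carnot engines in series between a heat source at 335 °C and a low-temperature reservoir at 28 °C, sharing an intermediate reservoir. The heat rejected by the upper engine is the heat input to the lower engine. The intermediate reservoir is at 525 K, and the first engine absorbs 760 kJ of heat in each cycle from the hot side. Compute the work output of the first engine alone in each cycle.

T_H = 335 °C → 335 + 273.15 = 608.15 K.
T_C = 28 °C → 28 + 273.15 = 301.15 K.
First-stage efficiency η₁ = 1 − T_m/T_H = 1 − 525.00/608.15 = 0.1367.
W₁ = η₁·Q_H = 0.1367 × 760 = 104 kJ.

W₁ ≈ 104 kJ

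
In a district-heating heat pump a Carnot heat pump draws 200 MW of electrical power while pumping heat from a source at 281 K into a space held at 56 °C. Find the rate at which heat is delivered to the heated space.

Q̇_H ≈ 1370 MW

T_H = 56 °C → 56 + 273.15 = 329.15 K.
For a reversible heat pump, COP_HP = T_H/(T_H − T_C) = 329.15/48.15 = 6.8359.
Q_H = COP_HP · W = 6.8359 × 200 = 1370 MW.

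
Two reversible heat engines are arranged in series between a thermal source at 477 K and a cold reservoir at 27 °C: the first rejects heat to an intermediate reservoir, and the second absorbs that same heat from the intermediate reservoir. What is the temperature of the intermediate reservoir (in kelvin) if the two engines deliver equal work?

T_m ≈ 389 K

T_C = 27 °C → 27 + 273.15 = 300.15 K.
For reversible stages Q_m = Q_H·(T_m/T_H). Setting W₁ = Q_H(1 − T_m/T_H) equal to W₂ = Q_m(1 − T_C/T_m) = Q_H·(T_m − T_C)/T_H gives T_H − T_m = T_m − T_C, so T_m = (T_H + T_C)/2 = (477.00 + 300.15)/2 = 389 K.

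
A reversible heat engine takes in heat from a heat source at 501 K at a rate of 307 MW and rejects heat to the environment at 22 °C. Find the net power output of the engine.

Ẇ ≈ 126.1 MW

T_C = 22 °C → 22 + 273.15 = 295.15 K.
η_rev = 1 − T_C/T_H = 1 − 295.15/501.00 = 0.4109.
W = η·Q_H = 0.4109 × 307 = 126.1 MW.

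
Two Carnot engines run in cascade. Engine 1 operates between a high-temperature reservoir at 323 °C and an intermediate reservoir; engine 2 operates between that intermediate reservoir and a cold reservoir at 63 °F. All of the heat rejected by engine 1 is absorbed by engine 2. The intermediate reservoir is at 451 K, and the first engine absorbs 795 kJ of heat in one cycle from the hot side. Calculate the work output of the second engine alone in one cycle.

T_H = 323 °C → 323 + 273.15 = 596.15 K.
T_C = 63 °F → (63 − 32) × 5/9 = 17.22 °C = 290.37 K.
Heat entering the second stage: Q_m = Q_H·(T_m/T_H) = 795 × 451.00/596.15 = 601 kJ.
Second-stage efficiency η₂ = 1 − T_C/T_m = 1 − 290.37/451.00 = 0.3562, so W₂ = η₂·Q_m = 214 kJ.

W₂ ≈ 214 kJ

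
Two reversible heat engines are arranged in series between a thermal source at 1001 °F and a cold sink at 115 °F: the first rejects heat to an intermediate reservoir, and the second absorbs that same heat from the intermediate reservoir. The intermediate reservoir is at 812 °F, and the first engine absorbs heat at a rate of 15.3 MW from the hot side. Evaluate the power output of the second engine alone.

T_H = 1001 °F → (1001 − 32) × 5/9 = 538.33 °C = 811.48 K.
T_C = 115 °F → (115 − 32) × 5/9 = 46.11 °C = 319.26 K.
T_m = 812 °F → (812 − 32) × 5/9 = 433.33 °C = 706.48 K.
Heat entering the second stage: Q_m = Q_H·(T_m/T_H) = 15.3 × 706.48/811.48 = 13.3 MW.
Second-stage efficiency η₂ = 1 − T_C/T_m = 1 − 319.26/706.48 = 0.5481, so W₂ = η₂·Q_m = 7.30 MW.

Ẇ₂ ≈ 7.30 MW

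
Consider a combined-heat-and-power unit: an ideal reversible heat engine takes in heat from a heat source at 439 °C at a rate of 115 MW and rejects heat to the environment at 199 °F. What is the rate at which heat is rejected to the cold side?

T_H = 439 °C → 439 + 273.15 = 712.15 K.
T_C = 199 °F → (199 − 32) × 5/9 = 92.78 °C = 365.93 K.
η_rev = 1 − T_C/T_H = 1 − 365.93/712.15 = 0.4862.
For a reversible cycle Q_C/Q_H = T_C/T_H, so Q_C = 115 × 365.93/712.15 = 59.09 MW.

Q̇_C ≈ 59.09 MW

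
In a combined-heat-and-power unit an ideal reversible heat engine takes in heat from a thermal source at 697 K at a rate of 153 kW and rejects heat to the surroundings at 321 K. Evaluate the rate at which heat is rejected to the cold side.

Q̇_C ≈ 70.5 kW

The Carnot efficiency is η = 1 − T_C/T_H = 1 − 321.00/697.00 = 0.5395.
For a reversible cycle Q_C/Q_H = T_C/T_H, so Q_C = 153 × 321.00/697.00 = 70.5 kW.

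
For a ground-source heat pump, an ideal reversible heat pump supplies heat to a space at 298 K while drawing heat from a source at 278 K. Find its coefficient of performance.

COP_HP ≈ 14.9

COP_HP = T_H/(T_H − T_C) = 298.00/(298.00 − 278.00) = 14.9.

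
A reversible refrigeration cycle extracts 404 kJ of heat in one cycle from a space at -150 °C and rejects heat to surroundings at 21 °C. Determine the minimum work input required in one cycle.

W_in ≈ 561.0 kJ

T_H = 21 °C → 21 + 273.15 = 294.15 K.
T_C = -150 °C → -150 + 273.15 = 123.15 K.
COP_R = T_C/(T_H − T_C) = 123.15/171.00 = 0.7202.
W = Q_C/COP_R = 404/0.7202 = 561.0 kJ.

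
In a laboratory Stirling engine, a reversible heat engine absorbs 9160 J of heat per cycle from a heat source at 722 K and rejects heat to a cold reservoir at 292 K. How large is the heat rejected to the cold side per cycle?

Q_C ≈ 3700 J

Since the cycle is reversible, η = 1 − T_C/T_H = 1 − 292.00/722.00 = 0.5956.
For a reversible cycle Q_C/Q_H = T_C/T_H, so Q_C = 9160 × 292.00/722.00 = 3700 J.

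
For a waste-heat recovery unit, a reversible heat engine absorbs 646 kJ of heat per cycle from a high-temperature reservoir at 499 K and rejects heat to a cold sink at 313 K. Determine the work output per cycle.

W ≈ 241 kJ

Carnot efficiency: η = 1 − T_C/T_H = 1 − 313.00/499.00 = 0.3727.
W = η·Q_H = 0.3727 × 646 = 241 kJ.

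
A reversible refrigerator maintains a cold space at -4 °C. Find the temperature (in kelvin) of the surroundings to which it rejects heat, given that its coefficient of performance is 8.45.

T_H ≈ 301 K

T_C = -4 °C → -4 + 273.15 = 269.15 K.
COP_R = T_C/(T_H − T_C) ⇒ T_H = T_C·(1 + 1/COP_R) = 269.15 × (1 + 1/8.45) = 301 K.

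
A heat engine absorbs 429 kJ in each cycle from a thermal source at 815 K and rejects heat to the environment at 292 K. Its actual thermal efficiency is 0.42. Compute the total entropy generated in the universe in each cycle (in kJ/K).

W = η·Q_H = 0.42 × 429 = 180.2 kJ, so Q_C = Q_H − W = 248.8 kJ.
Reservoir entropy changes: ΔS_H = −Q_H/T_H = −429/815.00 = -0.5264 kJ/K and ΔS_C = +Q_C/T_C = 248.8/292.00 = 0.8521 kJ/K.
ΔS_univ = −Q_H/T_H + Q_C/T_C = 0.326 kJ/K (> 0, since η = 0.42 < η_Carnot = 0.642).

ΔS_univ ≈ 0.326 kJ/K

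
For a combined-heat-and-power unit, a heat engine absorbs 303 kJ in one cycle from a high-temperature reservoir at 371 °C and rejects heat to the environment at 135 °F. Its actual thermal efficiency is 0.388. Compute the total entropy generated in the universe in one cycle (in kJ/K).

T_H = 371 °C → 371 + 273.15 = 644.15 K.
T_C = 135 °F → (135 − 32) × 5/9 = 57.22 °C = 330.37 K.
W = η·Q_H = 0.388 × 303 = 117.6 kJ, so Q_C = Q_H − W = 185.4 kJ.
The hot reservoir loses entropy Q_H/T_H = 303/644.15 = 0.4704 kJ/K; the cold reservoir gains Q_C/T_C = 185.4/330.37 = 0.5613 kJ/K.
ΔS_univ = −Q_H/T_H + Q_C/T_C = 0.09091 kJ/K (> 0, since η = 0.388 < η_Carnot = 0.487).

ΔS_univ ≈ 0.09091 kJ/K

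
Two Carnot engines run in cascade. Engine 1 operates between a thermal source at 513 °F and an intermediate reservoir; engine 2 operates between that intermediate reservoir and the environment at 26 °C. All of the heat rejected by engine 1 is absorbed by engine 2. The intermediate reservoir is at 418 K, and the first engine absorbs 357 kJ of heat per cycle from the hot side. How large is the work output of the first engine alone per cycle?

T_H = 513 °F → (513 − 32) × 5/9 = 267.22 °C = 540.37 K.
T_C = 26 °C → 26 + 273.15 = 299.15 K.
First-stage efficiency η₁ = 1 − T_m/T_H = 1 − 418.00/540.37 = 0.2265.
W₁ = η₁·Q_H = 0.2265 × 357 = 80.8 kJ.

W₁ ≈ 80.8 kJ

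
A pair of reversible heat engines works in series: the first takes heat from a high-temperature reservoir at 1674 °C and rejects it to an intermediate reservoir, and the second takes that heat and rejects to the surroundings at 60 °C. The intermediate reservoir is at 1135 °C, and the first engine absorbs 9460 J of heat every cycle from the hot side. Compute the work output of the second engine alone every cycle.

T_H = 1674 °C → 1674 + 273.15 = 1947.15 K.
T_C = 60 °C → 60 + 273.15 = 333.15 K.
T_m = 1135 °C → 1135 + 273.15 = 1408.15 K.
Heat entering the second stage: Q_m = Q_H·(T_m/T_H) = 9460 × 1408.15/1947.15 = 6841 J.
Second-stage efficiency η₂ = 1 − T_C/T_m = 1 − 333.15/1408.15 = 0.7634, so W₂ = η₂·Q_m = 5223 J.

W₂ ≈ 5223 J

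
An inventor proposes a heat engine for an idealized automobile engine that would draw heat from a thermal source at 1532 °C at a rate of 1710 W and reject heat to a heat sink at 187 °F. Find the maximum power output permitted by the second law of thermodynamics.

T_H = 1532 °C → 1532 + 273.15 = 1805.15 K.
T_C = 187 °F → (187 − 32) × 5/9 = 86.11 °C = 359.26 K.
By the Carnot theorem, η_max = 1 − T_C/T_H = 1 − 359.26/1805.15 = 0.8010.
W_max = η_max · Q_H = 0.8010 × 1710 = 1370 W.

Ẇ_max ≈ 1370 W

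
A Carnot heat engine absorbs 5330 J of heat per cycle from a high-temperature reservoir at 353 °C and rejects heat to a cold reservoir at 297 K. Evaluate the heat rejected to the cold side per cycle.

Q_C ≈ 2530 J

T_H = 353 °C → 353 + 273.15 = 626.15 K.
The Carnot efficiency is η = 1 − T_C/T_H = 1 − 297.00/626.15 = 0.5257.
For a reversible cycle Q_C/Q_H = T_C/T_H, so Q_C = 5330 × 297.00/626.15 = 2530 J.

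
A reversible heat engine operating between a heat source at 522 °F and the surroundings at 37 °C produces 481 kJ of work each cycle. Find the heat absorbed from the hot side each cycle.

Q_H ≈ 1120 kJ

T_H = 522 °F → (522 − 32) × 5/9 = 272.22 °C = 545.37 K.
T_C = 37 °C → 37 + 273.15 = 310.15 K.
Since the cycle is reversible, η = 1 − T_C/T_H = 1 − 310.15/545.37 = 0.4313.
Q_H = W/η = 481/0.4313 = 1120 kJ.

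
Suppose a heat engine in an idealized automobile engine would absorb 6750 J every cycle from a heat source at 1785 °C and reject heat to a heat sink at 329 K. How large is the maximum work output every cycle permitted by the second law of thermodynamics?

W_max ≈ 5671 J

T_H = 1785 °C → 1785 + 273.15 = 2058.15 K.
No engine can exceed the Carnot limit: η_max = 1 − T_C/T_H = 1 − 329.00/2058.15 = 0.8401.
W_max = η_max · Q_H = 0.8401 × 6750 = 5671 J.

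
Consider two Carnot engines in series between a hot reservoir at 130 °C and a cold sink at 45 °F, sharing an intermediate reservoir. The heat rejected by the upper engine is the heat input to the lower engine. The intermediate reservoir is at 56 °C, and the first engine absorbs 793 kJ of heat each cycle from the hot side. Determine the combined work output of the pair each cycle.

W_total ≈ 242 kJ

T_H = 130 °C → 130 + 273.15 = 403.15 K.
T_C = 45 °F → (45 − 32) × 5/9 = 7.22 °C = 280.37 K.
Two reversible stages in series are equivalent to a single Carnot engine between T_H and T_C, so η_total = 1 − T_C/T_H = 1 − 280.37/403.15 = 0.3045.
W_total = η_total · Q_H = 0.3045 × 793 = 242 kJ.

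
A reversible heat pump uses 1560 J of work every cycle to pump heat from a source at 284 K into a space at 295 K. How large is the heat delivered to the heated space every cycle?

Q_H ≈ 41840 J

For a reversible heat pump, COP_HP = T_H/(T_H − T_C) = 295.00/11.00 = 26.8182.
Q_H = COP_HP · W = 26.8182 × 1560 = 41840 J.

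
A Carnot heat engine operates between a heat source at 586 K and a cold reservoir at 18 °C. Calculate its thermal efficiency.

T_C = 18 °C → 18 + 273.15 = 291.15 K.
The Carnot efficiency is η = 1 − T_C/T_H = 1 − 291.15/586.00 = 0.503.

η ≈ 0.503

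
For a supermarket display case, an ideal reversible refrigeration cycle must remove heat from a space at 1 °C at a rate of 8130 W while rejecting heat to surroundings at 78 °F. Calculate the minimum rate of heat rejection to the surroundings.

Q̇_H ≈ 8860 W

T_H = 78 °F → (78 − 32) × 5/9 = 25.56 °C = 298.71 K.
T_C = 1 °C → 1 + 273.15 = 274.15 K.
For a reversible cycle Q_H/Q_C = T_H/T_C, so Q_H = Q_C·T_H/T_C = 8130 × 298.71/274.15 = 8860 W.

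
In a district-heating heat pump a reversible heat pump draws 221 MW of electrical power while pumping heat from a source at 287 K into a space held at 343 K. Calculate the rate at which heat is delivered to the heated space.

Q̇_H ≈ 1350 MW

The Carnot heat-pump COP is COP_HP = T_H/(T_H − T_C) = 343.00/56.00 = 6.1250.
Q_H = COP_HP · W = 6.1250 × 221 = 1350 MW.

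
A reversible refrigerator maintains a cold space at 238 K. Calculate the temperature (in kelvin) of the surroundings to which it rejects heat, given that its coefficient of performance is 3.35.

T_H ≈ 309 K

COP_R = T_C/(T_H − T_C) ⇒ T_H = T_C·(1 + 1/COP_R) = 238.00 × (1 + 1/3.35) = 309 K.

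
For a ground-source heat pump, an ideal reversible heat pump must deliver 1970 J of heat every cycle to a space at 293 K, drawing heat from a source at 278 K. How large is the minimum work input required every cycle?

COP_HP = T_H/(T_H − T_C) = 293.00/15.00 = 19.5333.
W = Q_H/COP_HP = 1970/19.5333 = 100.9 J.

W_in ≈ 100.9 J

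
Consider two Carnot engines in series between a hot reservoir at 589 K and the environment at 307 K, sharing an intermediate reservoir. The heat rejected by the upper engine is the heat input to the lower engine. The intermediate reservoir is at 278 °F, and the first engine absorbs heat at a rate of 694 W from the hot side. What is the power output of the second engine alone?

Ẇ₂ ≈ 121.1 W

T_m = 278 °F → (278 − 32) × 5/9 = 136.67 °C = 409.82 K.
Heat entering the second stage: Q_m = Q_H·(T_m/T_H) = 694 × 409.82/589.00 = 482.9 W.
Second-stage efficiency η₂ = 1 − T_C/T_m = 1 − 307.00/409.82 = 0.2509, so W₂ = η₂·Q_m = 121.1 W.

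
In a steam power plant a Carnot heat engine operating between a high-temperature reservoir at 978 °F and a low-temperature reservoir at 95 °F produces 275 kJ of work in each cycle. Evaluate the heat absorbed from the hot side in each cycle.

T_H = 978 °F → (978 − 32) × 5/9 = 525.56 °C = 798.71 K.
T_C = 95 °F → (95 − 32) × 5/9 = 35.00 °C = 308.15 K.
For a reversible engine, η = 1 − T_C/T_H = 1 − 308.15/798.71 = 0.6142.
Q_H = W/η = 275/0.6142 = 448 kJ.

Q_H ≈ 448 kJ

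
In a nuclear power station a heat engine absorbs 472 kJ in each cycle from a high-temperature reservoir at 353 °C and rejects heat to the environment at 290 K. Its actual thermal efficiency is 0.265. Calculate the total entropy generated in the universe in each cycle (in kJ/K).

T_H = 353 °C → 353 + 273.15 = 626.15 K.
W = η·Q_H = 0.265 × 472 = 125.1 kJ, so Q_C = Q_H − W = 346.9 kJ.
The hot reservoir loses entropy Q_H/T_H = 472/626.15 = 0.7538 kJ/K; the cold reservoir gains Q_C/T_C = 346.9/290.00 = 1.196 kJ/K.
ΔS_univ = −Q_H/T_H + Q_C/T_C = 0.4425 kJ/K (> 0, since η = 0.265 < η_Carnot = 0.537).

ΔS_univ ≈ 0.4425 kJ/K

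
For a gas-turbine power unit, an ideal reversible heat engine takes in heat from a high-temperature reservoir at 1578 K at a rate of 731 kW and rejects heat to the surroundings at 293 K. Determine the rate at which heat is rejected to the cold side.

Q̇_C ≈ 135.7 kW

The Carnot efficiency is η = 1 − T_C/T_H = 1 − 293.00/1578.00 = 0.8143.
For a reversible cycle Q_C/Q_H = T_C/T_H, so Q_C = 731 × 293.00/1578.00 = 135.7 kW.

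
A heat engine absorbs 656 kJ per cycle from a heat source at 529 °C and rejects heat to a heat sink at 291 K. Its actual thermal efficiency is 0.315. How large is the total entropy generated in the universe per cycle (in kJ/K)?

T_H = 529 °C → 529 + 273.15 = 802.15 K.
W = η·Q_H = 0.315 × 656 = 206.6 kJ, so Q_C = Q_H − W = 449.4 kJ.
Reservoir entropy changes: ΔS_H = −Q_H/T_H = −656/802.15 = -0.8178 kJ/K and ΔS_C = +Q_C/T_C = 449.4/291.00 = 1.544 kJ/K.
ΔS_univ = −Q_H/T_H + Q_C/T_C = 0.726 kJ/K (> 0, since η = 0.315 < η_Carnot = 0.637).

ΔS_univ ≈ 0.726 kJ/K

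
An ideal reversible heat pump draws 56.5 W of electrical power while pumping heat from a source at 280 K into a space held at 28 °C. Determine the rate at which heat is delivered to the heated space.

T_H = 28 °C → 28 + 273.15 = 301.15 K.
COP_HP = T_H/(T_H − T_C) = 301.15/21.15 = 14.2388.
Q_H = COP_HP · W = 14.2388 × 56.5 = 804 W.

Q̇_H ≈ 804 W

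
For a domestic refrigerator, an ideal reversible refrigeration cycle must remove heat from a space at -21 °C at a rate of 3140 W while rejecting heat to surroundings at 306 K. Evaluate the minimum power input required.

T_C = -21 °C → -21 + 273.15 = 252.15 K.
For a reversible refrigerator, COP_R = T_C/(T_H − T_C) = 252.15/53.85 = 4.6825.
W = Q_C/COP_R = 3140/4.6825 = 670.6 W.

Ẇ_in ≈ 670.6 W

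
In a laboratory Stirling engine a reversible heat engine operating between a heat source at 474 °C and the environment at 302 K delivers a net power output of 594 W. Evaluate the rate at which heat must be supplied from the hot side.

T_H = 474 °C → 474 + 273.15 = 747.15 K.
Carnot efficiency: η = 1 − T_C/T_H = 1 − 302.00/747.15 = 0.5958.
Q_H = W/η = 594/0.5958 = 997 W.

Q̇_H ≈ 997 W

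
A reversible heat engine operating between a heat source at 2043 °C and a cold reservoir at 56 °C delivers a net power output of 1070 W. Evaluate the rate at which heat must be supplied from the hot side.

T_H = 2043 °C → 2043 + 273.15 = 2316.15 K.
T_C = 56 °C → 56 + 273.15 = 329.15 K.
For a reversible engine, η = 1 − T_C/T_H = 1 − 329.15/2316.15 = 0.8579.
Q_H = W/η = 1070/0.8579 = 1250 W.

Q̇_H ≈ 1250 W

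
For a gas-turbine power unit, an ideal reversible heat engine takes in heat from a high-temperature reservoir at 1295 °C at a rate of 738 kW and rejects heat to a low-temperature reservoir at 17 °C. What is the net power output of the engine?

Ẇ ≈ 601.5 kW

T_H = 1295 °C → 1295 + 273.15 = 1568.15 K.
T_C = 17 °C → 17 + 273.15 = 290.15 K.
Carnot efficiency: η = 1 − T_C/T_H = 1 − 290.15/1568.15 = 0.8150.
W = η·Q_H = 0.8150 × 738 = 601.5 kW.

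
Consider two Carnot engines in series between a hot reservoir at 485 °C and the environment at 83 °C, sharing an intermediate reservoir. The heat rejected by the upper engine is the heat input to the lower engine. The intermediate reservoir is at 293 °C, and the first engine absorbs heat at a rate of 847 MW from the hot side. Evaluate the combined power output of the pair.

Ẇ_total ≈ 449 MW

T_H = 485 °C → 485 + 273.15 = 758.15 K.
T_C = 83 °C → 83 + 273.15 = 356.15 K.
Two reversible stages in series are equivalent to a single Carnot engine between T_H and T_C, so η_total = 1 − T_C/T_H = 1 − 356.15/758.15 = 0.5302.
W_total = η_total · Q_H = 0.5302 × 847 = 449 MW.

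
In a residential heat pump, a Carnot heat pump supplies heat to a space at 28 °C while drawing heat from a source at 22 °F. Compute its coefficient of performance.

COP_HP ≈ 8.975

T_H = 28 °C → 28 + 273.15 = 301.15 K.
T_C = 22 °F → (22 − 32) × 5/9 = -5.56 °C = 267.59 K.
COP_HP = T_H/(T_H − T_C) = 301.15/(301.15 − 267.59) = 8.975.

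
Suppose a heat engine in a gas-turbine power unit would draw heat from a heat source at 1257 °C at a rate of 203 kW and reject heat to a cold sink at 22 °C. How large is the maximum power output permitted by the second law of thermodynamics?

Ẇ_max ≈ 163.8 kW

T_H = 1257 °C → 1257 + 273.15 = 1530.15 K.
T_C = 22 °C → 22 + 273.15 = 295.15 K.
By the Carnot theorem, η_max = 1 − T_C/T_H = 1 − 295.15/1530.15 = 0.8071.
W_max = η_max · Q_H = 0.8071 × 203 = 163.8 kW.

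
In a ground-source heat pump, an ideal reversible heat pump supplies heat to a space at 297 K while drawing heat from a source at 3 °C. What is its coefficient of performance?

T_C = 3 °C → 3 + 273.15 = 276.15 K.
For a reversible heat pump, COP_HP = T_H/(T_H − T_C) = 297.00/(297.00 − 276.15) = 14.2.

COP_HP ≈ 14.2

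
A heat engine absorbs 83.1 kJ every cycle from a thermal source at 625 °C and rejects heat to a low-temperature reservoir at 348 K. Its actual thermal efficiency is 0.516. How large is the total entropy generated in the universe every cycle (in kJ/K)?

T_H = 625 °C → 625 + 273.15 = 898.15 K.
W = η·Q_H = 0.516 × 83.1 = 42.88 kJ, so Q_C = Q_H − W = 40.22 kJ.
Entropy balance on the reservoirs: −Q_H/T_H = -0.09252 kJ/K, +Q_C/T_C = 0.1156 kJ/K.
ΔS_univ = −Q_H/T_H + Q_C/T_C = 0.0231 kJ/K (> 0, since η = 0.516 < η_Carnot = 0.613).

ΔS_univ ≈ 0.0231 kJ/K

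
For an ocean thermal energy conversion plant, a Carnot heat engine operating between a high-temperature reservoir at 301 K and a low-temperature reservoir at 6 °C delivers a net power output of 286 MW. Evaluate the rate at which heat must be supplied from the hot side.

T_C = 6 °C → 6 + 273.15 = 279.15 K.
For a reversible engine, η = 1 − T_C/T_H = 1 − 279.15/301.00 = 0.0726.
Q_H = W/η = 286/0.0726 = 3940 MW.

Q̇_H ≈ 3940 MW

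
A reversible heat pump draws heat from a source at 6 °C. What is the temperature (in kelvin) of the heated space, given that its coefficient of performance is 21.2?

T_C = 6 °C → 6 + 273.15 = 279.15 K.
COP_HP = T_H/(T_H − T_C) ⇒ T_H = T_C·COP_HP/(COP_HP − 1) = 279.15 × 21.2/(21.2 − 1) = 293 K.

T_H ≈ 293 K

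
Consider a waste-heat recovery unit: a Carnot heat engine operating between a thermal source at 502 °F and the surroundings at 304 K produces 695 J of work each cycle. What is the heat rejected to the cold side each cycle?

Q_C ≈ 918 J

T_H = 502 °F → (502 − 32) × 5/9 = 261.11 °C = 534.26 K.
For a reversible engine, η = 1 − T_C/T_H = 1 − 304.00/534.26 = 0.4310.
Since Q_C/Q_H = T_C/T_H and Q_H = W/η, Q_C = W·T_C/(T_H − T_C) = 695 × 304.00/230.26 = 918 J.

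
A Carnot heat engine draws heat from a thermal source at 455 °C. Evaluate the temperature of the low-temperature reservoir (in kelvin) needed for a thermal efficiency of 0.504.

T_H = 455 °C → 455 + 273.15 = 728.15 K.
From η = 1 − T_C/T_H, T_C = T_H·(1 − η) = 728.15 × (1 − 0.504) = 361 K.

T_C ≈ 361 K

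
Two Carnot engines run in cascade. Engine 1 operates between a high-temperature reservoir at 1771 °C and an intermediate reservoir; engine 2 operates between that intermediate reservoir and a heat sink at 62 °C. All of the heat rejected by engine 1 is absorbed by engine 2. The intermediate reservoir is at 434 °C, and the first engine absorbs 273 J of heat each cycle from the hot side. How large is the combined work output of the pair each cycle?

T_H = 1771 °C → 1771 + 273.15 = 2044.15 K.
T_C = 62 °C → 62 + 273.15 = 335.15 K.
Two reversible stages in series are equivalent to a single Carnot engine between T_H and T_C, so η_total = 1 − T_C/T_H = 1 − 335.15/2044.15 = 0.8360.
W_total = η_total · Q_H = 0.8360 × 273 = 228.2 J.

W_total ≈ 228.2 J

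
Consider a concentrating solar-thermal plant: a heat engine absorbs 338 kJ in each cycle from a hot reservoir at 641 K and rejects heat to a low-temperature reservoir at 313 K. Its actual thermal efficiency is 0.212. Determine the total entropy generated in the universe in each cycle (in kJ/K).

W = η·Q_H = 0.212 × 338 = 71.66 kJ, so Q_C = Q_H − W = 266.3 kJ.
Reservoir entropy changes: ΔS_H = −Q_H/T_H = −338/641.00 = -0.5273 kJ/K and ΔS_C = +Q_C/T_C = 266.3/313.00 = 0.8509 kJ/K.
ΔS_univ = −Q_H/T_H + Q_C/T_C = 0.324 kJ/K (> 0, since η = 0.212 < η_Carnot = 0.512).

ΔS_univ ≈ 0.324 kJ/K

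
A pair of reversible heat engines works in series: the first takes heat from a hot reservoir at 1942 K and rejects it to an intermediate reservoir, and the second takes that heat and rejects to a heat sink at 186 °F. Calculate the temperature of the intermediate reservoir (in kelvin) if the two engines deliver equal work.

T_m ≈ 1150 K

T_C = 186 °F → (186 − 32) × 5/9 = 85.56 °C = 358.71 K.
For reversible stages Q_m = Q_H·(T_m/T_H). Setting W₁ = Q_H(1 − T_m/T_H) equal to W₂ = Q_m(1 − T_C/T_m) = Q_H·(T_m − T_C)/T_H gives T_H − T_m = T_m − T_C, so T_m = (T_H + T_C)/2 = (1942.00 + 358.71)/2 = 1150 K.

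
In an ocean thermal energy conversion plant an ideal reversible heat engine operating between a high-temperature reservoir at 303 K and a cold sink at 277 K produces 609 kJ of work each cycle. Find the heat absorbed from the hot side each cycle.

Q_H ≈ 7100 kJ

Since the cycle is reversible, η = 1 − T_C/T_H = 1 − 277.00/303.00 = 0.0858.
Q_H = W/η = 609/0.0858 = 7100 kJ.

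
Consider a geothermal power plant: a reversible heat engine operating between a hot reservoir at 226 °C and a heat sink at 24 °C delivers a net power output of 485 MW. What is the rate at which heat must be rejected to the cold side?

Q̇_C ≈ 713 MW

T_H = 226 °C → 226 + 273.15 = 499.15 K.
T_C = 24 °C → 24 + 273.15 = 297.15 K.
η_rev = 1 − T_C/T_H = 1 − 297.15/499.15 = 0.4047.
Since Q_C/Q_H = T_C/T_H and Q_H = W/η, Q_C = W·T_C/(T_H − T_C) = 485 × 297.15/202.00 = 713 MW.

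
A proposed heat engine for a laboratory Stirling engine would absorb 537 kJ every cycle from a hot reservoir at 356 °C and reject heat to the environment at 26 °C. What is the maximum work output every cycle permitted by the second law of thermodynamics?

T_H = 356 °C → 356 + 273.15 = 629.15 K.
T_C = 26 °C → 26 + 273.15 = 299.15 K.
No engine can exceed the Carnot limit: η_max = 1 − T_C/T_H = 1 − 299.15/629.15 = 0.5245.
W_max = η_max · Q_H = 0.5245 × 537 = 282 kJ.

W_max ≈ 282 kJ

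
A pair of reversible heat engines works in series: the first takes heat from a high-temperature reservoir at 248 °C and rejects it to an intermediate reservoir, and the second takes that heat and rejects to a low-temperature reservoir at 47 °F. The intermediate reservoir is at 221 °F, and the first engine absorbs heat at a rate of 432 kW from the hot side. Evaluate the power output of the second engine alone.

T_H = 248 °C → 248 + 273.15 = 521.15 K.
T_C = 47 °F → (47 − 32) × 5/9 = 8.33 °C = 281.48 K.
T_m = 221 °F → (221 − 32) × 5/9 = 105.00 °C = 378.15 K.
Heat entering the second stage: Q_m = Q_H·(T_m/T_H) = 432 × 378.15/521.15 = 313 kW.
Second-stage efficiency η₂ = 1 − T_C/T_m = 1 − 281.48/378.15 = 0.2556, so W₂ = η₂·Q_m = 80.1 kW.

Ẇ₂ ≈ 80.1 kW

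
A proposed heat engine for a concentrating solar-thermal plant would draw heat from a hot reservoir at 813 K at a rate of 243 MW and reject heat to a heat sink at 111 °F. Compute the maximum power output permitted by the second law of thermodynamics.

T_C = 111 °F → (111 − 32) × 5/9 = 43.89 °C = 317.04 K.
The second-law ceiling is the Carnot efficiency, η_max = 1 − T_C/T_H = 1 − 317.04/813.00 = 0.6100.
W_max = η_max · Q_H = 0.6100 × 243 = 148.2 MW.

Ẇ_max ≈ 148.2 MW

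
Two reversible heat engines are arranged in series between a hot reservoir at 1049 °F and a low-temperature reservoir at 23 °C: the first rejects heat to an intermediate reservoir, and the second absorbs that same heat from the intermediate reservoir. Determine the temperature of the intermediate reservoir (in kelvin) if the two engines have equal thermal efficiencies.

T_H = 1049 °F → (1049 − 32) × 5/9 = 565.00 °C = 838.15 K.
T_C = 23 °C → 23 + 273.15 = 296.15 K.
Equal efficiencies require 1 − T_m/T_H = 1 − T_C/T_m, i.e. T_m/T_H = T_C/T_m, so T_m = √(T_H·T_C) = √(838.15 × 296.15) = 498 K.

T_m ≈ 498 K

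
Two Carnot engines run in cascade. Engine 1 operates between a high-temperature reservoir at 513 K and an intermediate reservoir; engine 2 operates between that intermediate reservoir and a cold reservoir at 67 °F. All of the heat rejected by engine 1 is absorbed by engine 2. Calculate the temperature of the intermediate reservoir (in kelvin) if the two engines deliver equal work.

T_m ≈ 403 K

T_C = 67 °F → (67 − 32) × 5/9 = 19.44 °C = 292.59 K.
For reversible stages Q_m = Q_H·(T_m/T_H). Setting W₁ = Q_H(1 − T_m/T_H) equal to W₂ = Q_m(1 − T_C/T_m) = Q_H·(T_m − T_C)/T_H gives T_H − T_m = T_m − T_C, so T_m = (T_H + T_C)/2 = (513.00 + 292.59)/2 = 403 K.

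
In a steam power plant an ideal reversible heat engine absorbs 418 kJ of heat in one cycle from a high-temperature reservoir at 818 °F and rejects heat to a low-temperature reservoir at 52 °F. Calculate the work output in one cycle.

W ≈ 250.6 kJ

T_H = 818 °F → (818 − 32) × 5/9 = 436.67 °C = 709.82 K.
T_C = 52 °F → (52 − 32) × 5/9 = 11.11 °C = 284.26 K.
Carnot efficiency: η = 1 − T_C/T_H = 1 − 284.26/709.82 = 0.5995.
W = η·Q_H = 0.5995 × 418 = 250.6 kJ.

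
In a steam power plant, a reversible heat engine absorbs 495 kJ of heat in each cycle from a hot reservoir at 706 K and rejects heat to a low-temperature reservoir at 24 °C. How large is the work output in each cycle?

T_C = 24 °C → 24 + 273.15 = 297.15 K.
For a reversible engine, η = 1 − T_C/T_H = 1 − 297.15/706.00 = 0.5791.
W = η·Q_H = 0.5791 × 495 = 287 kJ.

W ≈ 287 kJ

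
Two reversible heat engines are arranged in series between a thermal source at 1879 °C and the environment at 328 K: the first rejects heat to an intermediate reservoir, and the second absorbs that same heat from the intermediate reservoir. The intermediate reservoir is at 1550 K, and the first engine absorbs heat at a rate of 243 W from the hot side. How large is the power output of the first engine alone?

Ẇ₁ ≈ 68.0 W

T_H = 1879 °C → 1879 + 273.15 = 2152.15 K.
First-stage efficiency η₁ = 1 − T_m/T_H = 1 − 1550.00/2152.15 = 0.2798.
W₁ = η₁·Q_H = 0.2798 × 243 = 68.0 W.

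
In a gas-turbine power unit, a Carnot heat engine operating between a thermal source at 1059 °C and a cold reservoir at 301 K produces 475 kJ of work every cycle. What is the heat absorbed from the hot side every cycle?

T_H = 1059 °C → 1059 + 273.15 = 1332.15 K.
For a reversible engine, η = 1 − T_C/T_H = 1 − 301.00/1332.15 = 0.7740.
Q_H = W/η = 475/0.7740 = 613.7 kJ.

Q_H ≈ 613.7 kJ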